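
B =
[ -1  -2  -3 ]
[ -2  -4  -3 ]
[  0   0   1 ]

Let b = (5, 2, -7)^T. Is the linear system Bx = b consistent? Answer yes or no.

Row reduce the augmented matrix [B | b].
R2 ← R2 − (2)·R1: [0, 0, 3, -8]
R3 ← R3 − (1/3)·R2: [0, 0, 0, -13/3]
The echelon form has 3 nonzero rows; the last pivot sits in the augmented column, so rank(B) = 2 but rank([B|b]) = 3.
Since the ranks differ, the system is inconsistent.

no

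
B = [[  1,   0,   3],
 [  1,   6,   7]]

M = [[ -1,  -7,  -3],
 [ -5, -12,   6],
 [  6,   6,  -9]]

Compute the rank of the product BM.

First compute BM:
[[ 17,  11, -30],
 [ 11, -37, -30]]
Now row reduce the product.
R2 ← R2 − (11/17)·R1: [0, -750/17, -180/17]
2 nonzero rows, so rank(BM) = 2.

2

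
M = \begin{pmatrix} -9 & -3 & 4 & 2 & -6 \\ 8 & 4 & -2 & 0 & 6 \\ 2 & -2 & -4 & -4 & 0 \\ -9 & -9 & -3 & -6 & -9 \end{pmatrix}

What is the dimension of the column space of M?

2

Row reduce to echelon form.
R2 ← R2 + (8/9)·R1: [0, 4/3, 14/9, 16/9, 2/3]
R3 ← R3 + (2/9)·R1: [0, -8/3, -28/9, -32/9, -4/3]
R4 ← R4 − R1: [0, -6, -7, -8, -3]
R3 ← R3 + (2)·R2: [0, 0, 0, 0, 0]
R4 ← R4 + (9/2)·R2: [0, 0, 0, 0, 0]
Echelon form has 2 nonzero rows, so rank(M) = 2.
The column space has dimension equal to the rank: 2.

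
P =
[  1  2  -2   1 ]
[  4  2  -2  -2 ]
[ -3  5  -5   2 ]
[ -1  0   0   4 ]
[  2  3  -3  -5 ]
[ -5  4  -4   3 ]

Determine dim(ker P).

1

Row reduce to echelon form.
R2 ← R2 − (4)·R1: [0, -6, 6, -6]
R3 ← R3 + (3)·R1: [0, 11, -11, 5]
R4 ← R4 + R1: [0, 2, -2, 5]
R5 ← R5 − (2)·R1: [0, -1, 1, -7]
R6 ← R6 + (5)·R1: [0, 14, -14, 8]
R3 ← R3 + (11/6)·R2: [0, 0, 0, -6]
R4 ← R4 + (1/3)·R2: [0, 0, 0, 3]
R5 ← R5 − (1/6)·R2: [0, 0, 0, -6]
R6 ← R6 + (7/3)·R2: [0, 0, 0, -6]
R4 ← R4 + (1/2)·R3: [0, 0, 0, 0]
R5 ← R5 − R3: [0, 0, 0, 0]
R6 ← R6 − R3: [0, 0, 0, 0]
3 nonzero rows, so rank(P) = 3.
P has 4 columns; by rank–nullity, nullity = 4 − 3 = 1.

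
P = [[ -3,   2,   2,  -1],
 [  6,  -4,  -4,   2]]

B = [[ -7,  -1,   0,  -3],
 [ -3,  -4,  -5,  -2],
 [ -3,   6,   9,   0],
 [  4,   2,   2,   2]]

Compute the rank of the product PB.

1

First compute PB:
[[  5,   5,   6,   3],
 [-10, -10, -12,  -6]]
Now row reduce the product.
R2 ← R2 + (2)·R1: [0, 0, 0, 0]
1 nonzero row, so rank(PB) = 1.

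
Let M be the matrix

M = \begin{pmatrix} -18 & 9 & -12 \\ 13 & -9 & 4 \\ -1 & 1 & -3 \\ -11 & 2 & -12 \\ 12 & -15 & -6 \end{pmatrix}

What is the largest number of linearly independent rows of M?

3

Row reduce to echelon form.
R2 ← R2 + (13/18)·R1: [0, -5/2, -14/3]
R3 ← R3 − (1/18)·R1: [0, 1/2, -7/3]
R4 ← R4 − (11/18)·R1: [0, -7/2, -14/3]
R5 ← R5 + (2/3)·R1: [0, -9, -14]
R3 ← R3 + (1/5)·R2: [0, 0, -49/15]
R4 ← R4 − (7/5)·R2: [0, 0, 28/15]
R5 ← R5 − (18/5)·R2: [0, 0, 14/5]
R4 ← R4 + (4/7)·R3: [0, 0, 0]
R5 ← R5 + (6/7)·R3: [0, 0, 0]
Echelon form has 3 nonzero rows, so rank(M) = 3.
The rank gives the maximum number of linearly independent rows: 3.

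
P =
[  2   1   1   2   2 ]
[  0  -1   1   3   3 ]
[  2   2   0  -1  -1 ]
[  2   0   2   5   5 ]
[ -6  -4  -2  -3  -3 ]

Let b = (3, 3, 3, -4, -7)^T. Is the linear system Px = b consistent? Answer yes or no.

no

Row reduce the augmented matrix [P | b].
R3 ← R3 − R1: [0, 1, -1, -3, -3, 0]
R4 ← R4 − R1: [0, -1, 1, 3, 3, -7]
R5 ← R5 + (3)·R1: [0, -1, 1, 3, 3, 2]
R3 ← R3 + R2: [0, 0, 0, 0, 0, 3]
R4 ← R4 − R2: [0, 0, 0, 0, 0, -10]
R5 ← R5 − R2: [0, 0, 0, 0, 0, -1]
R4 ← R4 + (10/3)·R3: [0, 0, 0, 0, 0, 0]
R5 ← R5 + (1/3)·R3: [0, 0, 0, 0, 0, 0]
The echelon form has 3 nonzero rows; the last pivot sits in the augmented column, so rank(P) = 2 but rank([P|b]) = 3.
Since the ranks differ, the system is inconsistent.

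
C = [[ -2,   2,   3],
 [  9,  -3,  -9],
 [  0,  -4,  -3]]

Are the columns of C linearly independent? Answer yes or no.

Row reduce C to echelon form.
R2 ← R2 + (9/2)·R1: [0, 6, 9/2]
R3 ← R3 + (2/3)·R2: [0, 0, 0]
2 pivots among 3 columns.
Only 2 < 3 pivot columns, so the columns are linearly dependent.

no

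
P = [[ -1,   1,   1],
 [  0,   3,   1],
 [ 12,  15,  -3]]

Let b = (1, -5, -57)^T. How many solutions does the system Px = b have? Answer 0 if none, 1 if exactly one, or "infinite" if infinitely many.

infinite

Row reduce the augmented matrix [P | b].
R3 ← R3 + (12)·R1: [0, 27, 9, -45]
R3 ← R3 − (9)·R2: [0, 0, 0, 0]
The echelon form has 2 nonzero rows, and every pivot lies in the first 3 columns, so rank(P) = rank([P|b]) = 2.
The system is consistent.
rank = 2 < 3 unknowns, so there are infinitely many solutions.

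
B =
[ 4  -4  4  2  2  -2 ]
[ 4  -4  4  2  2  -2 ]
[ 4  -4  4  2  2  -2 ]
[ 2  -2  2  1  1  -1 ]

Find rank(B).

1

Row reduce to echelon form.
R2 ← R2 − R1: [0, 0, 0, 0, 0, 0]
R3 ← R3 − R1: [0, 0, 0, 0, 0, 0]
R4 ← R4 − (1/2)·R1: [0, 0, 0, 0, 0, 0]
Echelon form has 1 nonzero row, so rank(B) = 1.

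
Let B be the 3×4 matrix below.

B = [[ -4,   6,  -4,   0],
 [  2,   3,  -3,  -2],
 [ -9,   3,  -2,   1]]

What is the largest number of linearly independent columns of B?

3

Row reduce to echelon form.
R2 ← R2 + (1/2)·R1: [0, 6, -5, -2]
R3 ← R3 − (9/4)·R1: [0, -21/2, 7, 1]
R3 ← R3 + (7/4)·R2: [0, 0, -7/4, -5/2]
Echelon form has 3 nonzero rows, so rank(B) = 3.
The rank gives the maximum number of linearly independent columns: 3.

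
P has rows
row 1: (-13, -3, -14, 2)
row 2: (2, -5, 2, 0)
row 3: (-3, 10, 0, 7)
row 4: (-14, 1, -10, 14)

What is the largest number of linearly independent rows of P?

3

Row reduce to echelon form.
R2 ← R2 + (2/13)·R1: [0, -71/13, -2/13, 4/13]
R3 ← R3 − (3/13)·R1: [0, 139/13, 42/13, 85/13]
R4 ← R4 − (14/13)·R1: [0, 55/13, 66/13, 154/13]
R3 ← R3 + (139/71)·R2: [0, 0, 208/71, 507/71]
R4 ← R4 + (55/71)·R2: [0, 0, 352/71, 858/71]
R4 ← R4 − (22/13)·R3: [0, 0, 0, 0]
Echelon form has 3 nonzero rows, so rank(P) = 3.
The rank gives the maximum number of linearly independent rows: 3.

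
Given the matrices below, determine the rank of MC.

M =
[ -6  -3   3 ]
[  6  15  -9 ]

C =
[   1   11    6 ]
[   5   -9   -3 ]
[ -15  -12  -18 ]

First compute MC:
[[-66, -75, -81],
 [216,  39, 153]]
Now row reduce the product.
R2 ← R2 + (36/11)·R1: [0, -2271/11, -1233/11]
2 nonzero rows, so rank(MC) = 2.

2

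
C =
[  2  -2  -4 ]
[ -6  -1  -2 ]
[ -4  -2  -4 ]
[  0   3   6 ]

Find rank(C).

2

Row reduce to echelon form.
R2 ← R2 + (3)·R1: [0, -7, -14]
R3 ← R3 + (2)·R1: [0, -6, -12]
R3 ← R3 − (6/7)·R2: [0, 0, 0]
R4 ← R4 + (3/7)·R2: [0, 0, 0]
Echelon form has 2 nonzero rows, so rank(C) = 2.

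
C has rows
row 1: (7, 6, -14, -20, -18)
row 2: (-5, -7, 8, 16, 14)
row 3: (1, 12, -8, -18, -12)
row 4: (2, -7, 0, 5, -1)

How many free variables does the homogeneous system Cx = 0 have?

1

Row reduce to echelon form.
R2 ← R2 + (5/7)·R1: [0, -19/7, -2, 12/7, 8/7]
R3 ← R3 − (1/7)·R1: [0, 78/7, -6, -106/7, -66/7]
R4 ← R4 − (2/7)·R1: [0, -61/7, 4, 75/7, 29/7]
R3 ← R3 + (78/19)·R2: [0, 0, -270/19, -154/19, -90/19]
R4 ← R4 − (61/19)·R2: [0, 0, 198/19, 99/19, 9/19]
R4 ← R4 + (11/15)·R3: [0, 0, 0, -11/15, -3]
4 nonzero rows, so rank(C) = 4.
C has 5 columns; by rank–nullity, nullity = 5 − 4 = 1.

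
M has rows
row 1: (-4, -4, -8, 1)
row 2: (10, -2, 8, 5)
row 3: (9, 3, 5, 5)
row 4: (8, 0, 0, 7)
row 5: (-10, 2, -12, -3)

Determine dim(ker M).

1

Row reduce to echelon form.
R2 ← R2 + (5/2)·R1: [0, -12, -12, 15/2]
R3 ← R3 + (9/4)·R1: [0, -6, -13, 29/4]
R4 ← R4 + (2)·R1: [0, -8, -16, 9]
R5 ← R5 − (5/2)·R1: [0, 12, 8, -11/2]
R3 ← R3 − (1/2)·R2: [0, 0, -7, 7/2]
R4 ← R4 − (2/3)·R2: [0, 0, -8, 4]
R5 ← R5 + R2: [0, 0, -4, 2]
R4 ← R4 − (8/7)·R3: [0, 0, 0, 0]
R5 ← R5 − (4/7)·R3: [0, 0, 0, 0]
3 nonzero rows, so rank(M) = 3.
M has 4 columns; by rank–nullity, nullity = 4 − 3 = 1.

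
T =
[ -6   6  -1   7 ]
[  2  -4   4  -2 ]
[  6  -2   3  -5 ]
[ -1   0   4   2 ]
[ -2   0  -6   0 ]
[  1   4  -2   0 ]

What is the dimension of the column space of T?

3

Row reduce to echelon form.
R2 ← R2 + (1/3)·R1: [0, -2, 11/3, 1/3]
R3 ← R3 + R1: [0, 4, 2, 2]
R4 ← R4 − (1/6)·R1: [0, -1, 25/6, 5/6]
R5 ← R5 − (1/3)·R1: [0, -2, -17/3, -7/3]
R6 ← R6 + (1/6)·R1: [0, 5, -13/6, 7/6]
R3 ← R3 + (2)·R2: [0, 0, 28/3, 8/3]
R4 ← R4 − (1/2)·R2: [0, 0, 7/3, 2/3]
R5 ← R5 − R2: [0, 0, -28/3, -8/3]
R6 ← R6 + (5/2)·R2: [0, 0, 7, 2]
R4 ← R4 − (1/4)·R3: [0, 0, 0, 0]
R5 ← R5 + R3: [0, 0, 0, 0]
R6 ← R6 − (3/4)·R3: [0, 0, 0, 0]
Echelon form has 3 nonzero rows, so rank(T) = 3.
The column space has dimension equal to the rank: 3.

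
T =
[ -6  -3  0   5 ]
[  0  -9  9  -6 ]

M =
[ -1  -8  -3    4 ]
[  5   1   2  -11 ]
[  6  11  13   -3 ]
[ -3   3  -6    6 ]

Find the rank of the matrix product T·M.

First compute TM:
[[-24,  60, -18,  39],
 [ 27,  72, 135,  36]]
Now row reduce the product.
R2 ← R2 + (9/8)·R1: [0, 279/2, 459/4, 639/8]
2 nonzero rows, so rank(TM) = 2.

2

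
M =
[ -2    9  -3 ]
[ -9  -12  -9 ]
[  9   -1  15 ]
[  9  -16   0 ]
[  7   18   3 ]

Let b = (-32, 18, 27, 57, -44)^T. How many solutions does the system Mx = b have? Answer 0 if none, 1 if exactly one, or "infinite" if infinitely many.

1

Row reduce the augmented matrix [M | b].
R2 ← R2 − (9/2)·R1: [0, -105/2, 9/2, 162]
R3 ← R3 + (9/2)·R1: [0, 79/2, 3/2, -117]
R4 ← R4 + (9/2)·R1: [0, 49/2, -27/2, -87]
R5 ← R5 + (7/2)·R1: [0, 99/2, -15/2, -156]
R3 ← R3 + (79/105)·R2: [0, 0, 171/35, 171/35]
R4 ← R4 + (7/15)·R2: [0, 0, -57/5, -57/5]
R5 ← R5 + (33/35)·R2: [0, 0, -114/35, -114/35]
R4 ← R4 + (7/3)·R3: [0, 0, 0, 0]
R5 ← R5 + (2/3)·R3: [0, 0, 0, 0]
The echelon form has 3 nonzero rows, and every pivot lies in the first 3 columns, so rank(M) = rank([M|b]) = 3.
The system is consistent.
rank = 3 = number of unknowns, so the solution is unique.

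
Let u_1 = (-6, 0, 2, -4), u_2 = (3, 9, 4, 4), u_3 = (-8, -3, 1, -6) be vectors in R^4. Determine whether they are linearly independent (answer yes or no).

no

Form the matrix with these vectors as rows and row reduce.
R2 ← R2 + (1/2)·R1: [0, 9, 5, 2]
R3 ← R3 − (4/3)·R1: [0, -3, -5/3, -2/3]
R3 ← R3 + (1/3)·R2: [0, 0, 0, 0]
2 nonzero rows, so the 3 vectors span a space of dimension 2.
Since 2 < 3, the vectors are linearly dependent.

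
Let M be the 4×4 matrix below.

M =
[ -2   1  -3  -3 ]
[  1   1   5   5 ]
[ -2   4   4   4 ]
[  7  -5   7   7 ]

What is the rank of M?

2

Row reduce to echelon form.
R2 ← R2 + (1/2)·R1: [0, 3/2, 7/2, 7/2]
R3 ← R3 − R1: [0, 3, 7, 7]
R4 ← R4 + (7/2)·R1: [0, -3/2, -7/2, -7/2]
R3 ← R3 − (2)·R2: [0, 0, 0, 0]
R4 ← R4 + R2: [0, 0, 0, 0]
Echelon form has 2 nonzero rows, so rank(M) = 2.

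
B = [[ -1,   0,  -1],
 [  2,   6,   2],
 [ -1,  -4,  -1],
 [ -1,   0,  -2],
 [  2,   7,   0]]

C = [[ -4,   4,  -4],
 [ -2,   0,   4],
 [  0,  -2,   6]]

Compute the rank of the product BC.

First compute BC:
[[  4,  -2,  -2],
 [-20,   4,  28],
 [ 12,  -2, -18],
 [  4,   0,  -8],
 [-22,   8,  20]]
Now row reduce the product.
R2 ← R2 + (5)·R1: [0, -6, 18]
R3 ← R3 − (3)·R1: [0, 4, -12]
R4 ← R4 − R1: [0, 2, -6]
R5 ← R5 + (11/2)·R1: [0, -3, 9]
R3 ← R3 + (2/3)·R2: [0, 0, 0]
R4 ← R4 + (1/3)·R2: [0, 0, 0]
R5 ← R5 − (1/2)·R2: [0, 0, 0]
2 nonzero rows, so rank(BC) = 2.

2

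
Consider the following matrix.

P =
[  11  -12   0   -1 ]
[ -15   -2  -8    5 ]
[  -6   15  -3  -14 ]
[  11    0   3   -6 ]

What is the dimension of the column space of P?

Row reduce to echelon form.
R2 ← R2 + (15/11)·R1: [0, -202/11, -8, 40/11]
R3 ← R3 + (6/11)·R1: [0, 93/11, -3, -160/11]
R4 ← R4 − R1: [0, 12, 3, -5]
R3 ← R3 + (93/202)·R2: [0, 0, -675/101, -1300/101]
R4 ← R4 + (66/101)·R2: [0, 0, -225/101, -265/101]
R4 ← R4 − (1/3)·R3: [0, 0, 0, 5/3]
Echelon form has 4 nonzero rows, so rank(P) = 4.
The column space has dimension equal to the rank: 4.

4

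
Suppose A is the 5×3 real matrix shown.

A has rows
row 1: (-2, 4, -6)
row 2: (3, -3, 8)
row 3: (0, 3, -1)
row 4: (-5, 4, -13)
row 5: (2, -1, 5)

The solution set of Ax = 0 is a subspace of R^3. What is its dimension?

Row reduce to echelon form.
R2 ← R2 + (3/2)·R1: [0, 3, -1]
R4 ← R4 − (5/2)·R1: [0, -6, 2]
R5 ← R5 + R1: [0, 3, -1]
R3 ← R3 − R2: [0, 0, 0]
R4 ← R4 + (2)·R2: [0, 0, 0]
R5 ← R5 − R2: [0, 0, 0]
2 nonzero rows, so rank(A) = 2.
A has 3 columns; by rank–nullity, nullity = 3 − 2 = 1.

1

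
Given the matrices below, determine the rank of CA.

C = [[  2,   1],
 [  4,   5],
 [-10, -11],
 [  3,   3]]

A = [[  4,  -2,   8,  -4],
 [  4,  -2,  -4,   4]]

2

First compute CA:
[[ 12,  -6,  12,  -4],
 [ 36, -18,  12,   4],
 [-84,  42, -36,  -4],
 [ 24, -12,  12,   0]]
Now row reduce the product.
R2 ← R2 − (3)·R1: [0, 0, -24, 16]
R3 ← R3 + (7)·R1: [0, 0, 48, -32]
R4 ← R4 − (2)·R1: [0, 0, -12, 8]
R3 ← R3 + (2)·R2: [0, 0, 0, 0]
R4 ← R4 − (1/2)·R2: [0, 0, 0, 0]
2 nonzero rows, so rank(CA) = 2.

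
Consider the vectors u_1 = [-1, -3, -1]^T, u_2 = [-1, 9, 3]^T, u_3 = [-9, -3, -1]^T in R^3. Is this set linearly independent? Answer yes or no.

no

Form the matrix with these vectors as rows and row reduce.
R2 ← R2 − R1: [0, 12, 4]
R3 ← R3 − (9)·R1: [0, 24, 8]
R3 ← R3 − (2)·R2: [0, 0, 0]
2 nonzero rows, so the 3 vectors span a space of dimension 2.
Since 2 < 3, the vectors are linearly dependent.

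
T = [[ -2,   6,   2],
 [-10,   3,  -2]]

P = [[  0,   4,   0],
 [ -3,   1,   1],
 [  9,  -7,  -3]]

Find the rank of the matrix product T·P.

First compute TP:
[[  0, -16,   0],
 [-27, -23,   9]]
Now row reduce the product.
Swap R1 ↔ R2
2 nonzero rows, so rank(TP) = 2.

2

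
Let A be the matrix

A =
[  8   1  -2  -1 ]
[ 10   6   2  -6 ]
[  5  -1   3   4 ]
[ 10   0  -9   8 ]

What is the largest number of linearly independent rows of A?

Row reduce to echelon form.
R2 ← R2 − (5/4)·R1: [0, 19/4, 9/2, -19/4]
R3 ← R3 − (5/8)·R1: [0, -13/8, 17/4, 37/8]
R4 ← R4 − (5/4)·R1: [0, -5/4, -13/2, 37/4]
R3 ← R3 + (13/38)·R2: [0, 0, 110/19, 3]
R4 ← R4 + (5/19)·R2: [0, 0, -101/19, 8]
R4 ← R4 + (101/110)·R3: [0, 0, 0, 1183/110]
Echelon form has 4 nonzero rows, so rank(A) = 4.
The rank gives the maximum number of linearly independent rows: 4.

4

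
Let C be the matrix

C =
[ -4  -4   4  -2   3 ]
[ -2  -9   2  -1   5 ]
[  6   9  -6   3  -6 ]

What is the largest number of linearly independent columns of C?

2

Row reduce to echelon form.
R2 ← R2 − (1/2)·R1: [0, -7, 0, 0, 7/2]
R3 ← R3 + (3/2)·R1: [0, 3, 0, 0, -3/2]
R3 ← R3 + (3/7)·R2: [0, 0, 0, 0, 0]
Echelon form has 2 nonzero rows, so rank(C) = 2.
The rank gives the maximum number of linearly independent columns: 2.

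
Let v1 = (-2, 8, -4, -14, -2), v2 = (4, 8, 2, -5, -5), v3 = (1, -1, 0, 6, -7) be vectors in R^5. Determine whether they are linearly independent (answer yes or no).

yes

Form the matrix with these vectors as rows and row reduce.
R2 ← R2 + (2)·R1: [0, 24, -6, -33, -9]
R3 ← R3 + (1/2)·R1: [0, 3, -2, -1, -8]
R3 ← R3 − (1/8)·R2: [0, 0, -5/4, 25/8, -55/8]
3 nonzero rows, so the 3 vectors span a space of dimension 3.
Since 3 = 3, the vectors are linearly independent.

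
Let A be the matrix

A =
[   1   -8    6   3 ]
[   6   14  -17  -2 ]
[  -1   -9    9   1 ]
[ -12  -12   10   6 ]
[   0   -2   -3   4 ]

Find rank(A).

4

Row reduce to echelon form.
R2 ← R2 − (6)·R1: [0, 62, -53, -20]
R3 ← R3 + R1: [0, -17, 15, 4]
R4 ← R4 + (12)·R1: [0, -108, 82, 42]
R3 ← R3 + (17/62)·R2: [0, 0, 29/62, -46/31]
R4 ← R4 + (54/31)·R2: [0, 0, -320/31, 222/31]
R5 ← R5 + (1/31)·R2: [0, 0, -146/31, 104/31]
R4 ← R4 + (640/29)·R3: [0, 0, 0, -742/29]
R5 ← R5 + (292/29)·R3: [0, 0, 0, -336/29]
R5 ← R5 − (24/53)·R4: [0, 0, 0, 0]
Echelon form has 4 nonzero rows, so rank(A) = 4.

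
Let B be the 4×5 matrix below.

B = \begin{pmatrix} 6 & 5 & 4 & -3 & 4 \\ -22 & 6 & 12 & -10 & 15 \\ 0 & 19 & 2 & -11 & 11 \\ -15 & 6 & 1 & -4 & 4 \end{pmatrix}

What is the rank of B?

4

Row reduce to echelon form.
R2 ← R2 + (11/3)·R1: [0, 73/3, 80/3, -21, 89/3]
R4 ← R4 + (5/2)·R1: [0, 37/2, 11, -23/2, 14]
R3 ← R3 − (57/73)·R2: [0, 0, -1374/73, 394/73, -888/73]
R4 ← R4 − (111/146)·R2: [0, 0, -677/73, 326/73, -1249/146]
R4 ← R4 − (677/1374)·R3: [0, 0, 0, 1241/687, -1173/458]
Echelon form has 4 nonzero rows, so rank(B) = 4.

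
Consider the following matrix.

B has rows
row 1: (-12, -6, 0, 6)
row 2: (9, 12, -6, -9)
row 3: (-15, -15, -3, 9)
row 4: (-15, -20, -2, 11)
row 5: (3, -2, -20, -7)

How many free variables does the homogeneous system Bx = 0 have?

1

Row reduce to echelon form.
R2 ← R2 + (3/4)·R1: [0, 15/2, -6, -9/2]
R3 ← R3 − (5/4)·R1: [0, -15/2, -3, 3/2]
R4 ← R4 − (5/4)·R1: [0, -25/2, -2, 7/2]
R5 ← R5 + (1/4)·R1: [0, -7/2, -20, -11/2]
R3 ← R3 + R2: [0, 0, -9, -3]
R4 ← R4 + (5/3)·R2: [0, 0, -12, -4]
R5 ← R5 + (7/15)·R2: [0, 0, -114/5, -38/5]
R4 ← R4 − (4/3)·R3: [0, 0, 0, 0]
R5 ← R5 − (38/15)·R3: [0, 0, 0, 0]
3 nonzero rows, so rank(B) = 3.
B has 4 columns; by rank–nullity, nullity = 4 − 3 = 1.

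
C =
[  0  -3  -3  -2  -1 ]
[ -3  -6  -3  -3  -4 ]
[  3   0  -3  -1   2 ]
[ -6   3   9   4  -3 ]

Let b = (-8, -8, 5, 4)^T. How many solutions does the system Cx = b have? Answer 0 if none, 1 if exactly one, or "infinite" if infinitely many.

0

Row reduce the augmented matrix [C | b].
Swap R1 ↔ R2
R3 ← R3 + R1: [0, -6, -6, -4, -2, -3]
R4 ← R4 − (2)·R1: [0, 15, 15, 10, 5, 20]
R3 ← R3 − (2)·R2: [0, 0, 0, 0, 0, 13]
R4 ← R4 + (5)·R2: [0, 0, 0, 0, 0, -20]
R4 ← R4 + (20/13)·R3: [0, 0, 0, 0, 0, 0]
The echelon form has 3 nonzero rows; the last pivot sits in the augmented column, so rank(C) = 2 but rank([C|b]) = 3.
Since the ranks differ, the system is inconsistent.
It has no solutions.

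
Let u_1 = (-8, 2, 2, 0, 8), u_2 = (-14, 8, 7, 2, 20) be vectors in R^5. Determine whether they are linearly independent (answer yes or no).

Form the matrix with these vectors as rows and row reduce.
R2 ← R2 − (7/4)·R1: [0, 9/2, 7/2, 2, 6]
2 nonzero rows, so the 2 vectors span a space of dimension 2.
Since 2 = 2, the vectors are linearly independent.

yes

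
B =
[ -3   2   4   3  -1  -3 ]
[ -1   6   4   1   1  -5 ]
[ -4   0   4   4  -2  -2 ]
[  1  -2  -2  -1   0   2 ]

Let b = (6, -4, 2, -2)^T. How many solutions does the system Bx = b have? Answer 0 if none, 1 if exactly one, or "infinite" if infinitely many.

Row reduce the augmented matrix [B | b].
R2 ← R2 − (1/3)·R1: [0, 16/3, 8/3, 0, 4/3, -4, -6]
R3 ← R3 − (4/3)·R1: [0, -8/3, -4/3, 0, -2/3, 2, -6]
R4 ← R4 + (1/3)·R1: [0, -4/3, -2/3, 0, -1/3, 1, 0]
R3 ← R3 + (1/2)·R2: [0, 0, 0, 0, 0, 0, -9]
R4 ← R4 + (1/4)·R2: [0, 0, 0, 0, 0, 0, -3/2]
R4 ← R4 − (1/6)·R3: [0, 0, 0, 0, 0, 0, 0]
The echelon form has 3 nonzero rows; the last pivot sits in the augmented column, so rank(B) = 2 but rank([B|b]) = 3.
Since the ranks differ, the system is inconsistent.
It has no solutions.

0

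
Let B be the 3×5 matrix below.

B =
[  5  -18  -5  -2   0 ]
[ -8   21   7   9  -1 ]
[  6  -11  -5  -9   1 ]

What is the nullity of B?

Row reduce to echelon form.
R2 ← R2 + (8/5)·R1: [0, -39/5, -1, 29/5, -1]
R3 ← R3 − (6/5)·R1: [0, 53/5, 1, -33/5, 1]
R3 ← R3 + (53/39)·R2: [0, 0, -14/39, 50/39, -14/39]
3 nonzero rows, so rank(B) = 3.
B has 5 columns; by rank–nullity, nullity = 5 − 3 = 2.

2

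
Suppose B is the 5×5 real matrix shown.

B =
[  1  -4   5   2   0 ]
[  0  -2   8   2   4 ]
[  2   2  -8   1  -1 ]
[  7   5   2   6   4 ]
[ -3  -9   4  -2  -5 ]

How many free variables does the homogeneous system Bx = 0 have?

0

Row reduce to echelon form.
R3 ← R3 − (2)·R1: [0, 10, -18, -3, -1]
R4 ← R4 − (7)·R1: [0, 33, -33, -8, 4]
R5 ← R5 + (3)·R1: [0, -21, 19, 4, -5]
R3 ← R3 + (5)·R2: [0, 0, 22, 7, 19]
R4 ← R4 + (33/2)·R2: [0, 0, 99, 25, 70]
R5 ← R5 − (21/2)·R2: [0, 0, -65, -17, -47]
R4 ← R4 − (9/2)·R3: [0, 0, 0, -13/2, -31/2]
R5 ← R5 + (65/22)·R3: [0, 0, 0, 81/22, 201/22]
R5 ← R5 + (81/143)·R4: [0, 0, 0, 0, 51/143]
5 nonzero rows, so rank(B) = 5.
B has 5 columns; by rank–nullity, nullity = 5 − 5 = 0.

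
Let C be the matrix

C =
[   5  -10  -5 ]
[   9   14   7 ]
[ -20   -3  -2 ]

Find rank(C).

Row reduce to echelon form.
R2 ← R2 − (9/5)·R1: [0, 32, 16]
R3 ← R3 + (4)·R1: [0, -43, -22]
R3 ← R3 + (43/32)·R2: [0, 0, -1/2]
Echelon form has 3 nonzero rows, so rank(C) = 3.

3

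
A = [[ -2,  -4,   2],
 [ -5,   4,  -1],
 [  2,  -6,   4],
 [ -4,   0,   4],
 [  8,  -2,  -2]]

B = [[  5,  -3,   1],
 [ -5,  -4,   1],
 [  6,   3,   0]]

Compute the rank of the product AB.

First compute AB:
[[ 22,  28,  -6],
 [-51,  -4,  -1],
 [ 64,  30,  -4],
 [  4,  24,  -4],
 [ 38, -22,   6]]
Now row reduce the product.
R2 ← R2 + (51/22)·R1: [0, 670/11, -164/11]
R3 ← R3 − (32/11)·R1: [0, -566/11, 148/11]
R4 ← R4 − (2/11)·R1: [0, 208/11, -32/11]
R5 ← R5 − (19/11)·R1: [0, -774/11, 180/11]
R3 ← R3 + (283/335)·R2: [0, 0, 288/335]
R4 ← R4 − (104/335)·R2: [0, 0, 576/335]
R5 ← R5 + (387/335)·R2: [0, 0, -288/335]
R4 ← R4 − (2)·R3: [0, 0, 0]
R5 ← R5 + R3: [0, 0, 0]
3 nonzero rows, so rank(AB) = 3.

3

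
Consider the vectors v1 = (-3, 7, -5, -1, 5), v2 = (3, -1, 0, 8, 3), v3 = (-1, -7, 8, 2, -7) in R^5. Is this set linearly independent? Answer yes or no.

Form the matrix with these vectors as rows and row reduce.
R2 ← R2 + R1: [0, 6, -5, 7, 8]
R3 ← R3 − (1/3)·R1: [0, -28/3, 29/3, 7/3, -26/3]
R3 ← R3 + (14/9)·R2: [0, 0, 17/9, 119/9, 34/9]
3 nonzero rows, so the 3 vectors span a space of dimension 3.
Since 3 = 3, the vectors are linearly independent.

yes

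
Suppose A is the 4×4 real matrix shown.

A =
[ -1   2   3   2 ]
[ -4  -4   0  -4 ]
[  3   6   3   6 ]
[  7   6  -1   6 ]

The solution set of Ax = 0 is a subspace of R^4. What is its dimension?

2

Row reduce to echelon form.
R2 ← R2 − (4)·R1: [0, -12, -12, -12]
R3 ← R3 + (3)·R1: [0, 12, 12, 12]
R4 ← R4 + (7)·R1: [0, 20, 20, 20]
R3 ← R3 + R2: [0, 0, 0, 0]
R4 ← R4 + (5/3)·R2: [0, 0, 0, 0]
2 nonzero rows, so rank(A) = 2.
A has 4 columns; by rank–nullity, nullity = 4 − 2 = 2.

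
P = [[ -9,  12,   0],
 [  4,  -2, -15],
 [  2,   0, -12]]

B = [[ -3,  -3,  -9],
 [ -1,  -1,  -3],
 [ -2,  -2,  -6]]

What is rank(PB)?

First compute PB:
[[ 15,  15,  45],
 [ 20,  20,  60],
 [ 18,  18,  54]]
Now row reduce the product.
R2 ← R2 − (4/3)·R1: [0, 0, 0]
R3 ← R3 − (6/5)·R1: [0, 0, 0]
1 nonzero row, so rank(PB) = 1.

1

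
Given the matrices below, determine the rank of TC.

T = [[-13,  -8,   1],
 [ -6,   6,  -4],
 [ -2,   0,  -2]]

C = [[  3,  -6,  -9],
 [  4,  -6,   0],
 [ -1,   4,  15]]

First compute TC:
[[-72, 130, 132],
 [ 10, -16,  -6],
 [ -4,   4, -12]]
Now row reduce the product.
R2 ← R2 + (5/36)·R1: [0, 37/18, 37/3]
R3 ← R3 − (1/18)·R1: [0, -29/9, -58/3]
R3 ← R3 + (58/37)·R2: [0, 0, 0]
2 nonzero rows, so rank(TC) = 2.

2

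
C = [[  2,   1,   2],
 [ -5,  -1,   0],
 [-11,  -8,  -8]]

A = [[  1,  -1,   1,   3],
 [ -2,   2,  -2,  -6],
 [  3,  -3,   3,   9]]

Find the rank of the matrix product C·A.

First compute CA:
[[  6,  -6,   6,  18],
 [ -3,   3,  -3,  -9],
 [-19,  19, -19, -57]]
Now row reduce the product.
R2 ← R2 + (1/2)·R1: [0, 0, 0, 0]
R3 ← R3 + (19/6)·R1: [0, 0, 0, 0]
1 nonzero row, so rank(CA) = 1.

1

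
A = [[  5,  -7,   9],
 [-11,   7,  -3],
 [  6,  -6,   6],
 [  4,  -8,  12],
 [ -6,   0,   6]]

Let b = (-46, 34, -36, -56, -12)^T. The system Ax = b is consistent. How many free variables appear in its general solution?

1

Row reduce the augmented matrix [A | b].
R2 ← R2 + (11/5)·R1: [0, -42/5, 84/5, -336/5]
R3 ← R3 − (6/5)·R1: [0, 12/5, -24/5, 96/5]
R4 ← R4 − (4/5)·R1: [0, -12/5, 24/5, -96/5]
R5 ← R5 + (6/5)·R1: [0, -42/5, 84/5, -336/5]
R3 ← R3 + (2/7)·R2: [0, 0, 0, 0]
R4 ← R4 − (2/7)·R2: [0, 0, 0, 0]
R5 ← R5 − R2: [0, 0, 0, 0]
The echelon form has 2 nonzero rows, and every pivot lies in the first 3 columns, so rank(A) = rank([A|b]) = 2.
The system is consistent.
Free variables = (unknowns) − (rank) = 3 − 2 = 1.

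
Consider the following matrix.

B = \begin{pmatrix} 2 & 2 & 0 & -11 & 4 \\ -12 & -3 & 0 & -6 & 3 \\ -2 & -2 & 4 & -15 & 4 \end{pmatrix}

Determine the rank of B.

Row reduce to echelon form.
R2 ← R2 + (6)·R1: [0, 9, 0, -72, 27]
R3 ← R3 + R1: [0, 0, 4, -26, 8]
Echelon form has 3 nonzero rows, so rank(B) = 3.

3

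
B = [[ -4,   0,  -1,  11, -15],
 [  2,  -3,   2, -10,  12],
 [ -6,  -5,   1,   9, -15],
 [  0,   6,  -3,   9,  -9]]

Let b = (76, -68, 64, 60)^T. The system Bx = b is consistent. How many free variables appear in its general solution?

3

Row reduce the augmented matrix [B | b].
R2 ← R2 + (1/2)·R1: [0, -3, 3/2, -9/2, 9/2, -30]
R3 ← R3 − (3/2)·R1: [0, -5, 5/2, -15/2, 15/2, -50]
R3 ← R3 − (5/3)·R2: [0, 0, 0, 0, 0, 0]
R4 ← R4 + (2)·R2: [0, 0, 0, 0, 0, 0]
The echelon form has 2 nonzero rows, and every pivot lies in the first 5 columns, so rank(B) = rank([B|b]) = 2.
The system is consistent.
Free variables = (unknowns) − (rank) = 5 − 2 = 3.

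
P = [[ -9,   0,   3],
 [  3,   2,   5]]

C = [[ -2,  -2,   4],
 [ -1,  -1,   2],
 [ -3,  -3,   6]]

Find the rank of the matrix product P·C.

First compute PC:
[[  9,   9, -18],
 [-23, -23,  46]]
Now row reduce the product.
R2 ← R2 + (23/9)·R1: [0, 0, 0]
1 nonzero row, so rank(PC) = 1.

1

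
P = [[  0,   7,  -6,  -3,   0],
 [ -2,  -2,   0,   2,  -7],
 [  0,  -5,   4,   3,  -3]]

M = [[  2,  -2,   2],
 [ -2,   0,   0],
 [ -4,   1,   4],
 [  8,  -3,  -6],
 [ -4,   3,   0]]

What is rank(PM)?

First compute PM:
[[-14,   3,  -6],
 [ 44, -23, -16],
 [ 30, -14,  -2]]
Now row reduce the product.
R2 ← R2 + (22/7)·R1: [0, -95/7, -244/7]
R3 ← R3 + (15/7)·R1: [0, -53/7, -104/7]
R3 ← R3 − (53/95)·R2: [0, 0, 436/95]
3 nonzero rows, so rank(PM) = 3.

3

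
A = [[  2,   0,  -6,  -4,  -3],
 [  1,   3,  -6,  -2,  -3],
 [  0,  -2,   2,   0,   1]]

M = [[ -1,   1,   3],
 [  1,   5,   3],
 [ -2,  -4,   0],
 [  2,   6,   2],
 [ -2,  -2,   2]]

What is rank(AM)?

First compute AM:
[[  8,   8,  -8],
 [ 16,  34,   2],
 [ -8, -20,  -4]]
Now row reduce the product.
R2 ← R2 − (2)·R1: [0, 18, 18]
R3 ← R3 + R1: [0, -12, -12]
R3 ← R3 + (2/3)·R2: [0, 0, 0]
2 nonzero rows, so rank(AM) = 2.

2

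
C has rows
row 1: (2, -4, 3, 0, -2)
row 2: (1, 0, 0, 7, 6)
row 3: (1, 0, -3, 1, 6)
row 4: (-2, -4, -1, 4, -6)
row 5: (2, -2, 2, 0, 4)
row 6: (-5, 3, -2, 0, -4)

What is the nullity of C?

Row reduce to echelon form.
R2 ← R2 − (1/2)·R1: [0, 2, -3/2, 7, 7]
R3 ← R3 − (1/2)·R1: [0, 2, -9/2, 1, 7]
R4 ← R4 + R1: [0, -8, 2, 4, -8]
R5 ← R5 − R1: [0, 2, -1, 0, 6]
R6 ← R6 + (5/2)·R1: [0, -7, 11/2, 0, -9]
R3 ← R3 − R2: [0, 0, -3, -6, 0]
R4 ← R4 + (4)·R2: [0, 0, -4, 32, 20]
R5 ← R5 − R2: [0, 0, 1/2, -7, -1]
R6 ← R6 + (7/2)·R2: [0, 0, 1/4, 49/2, 31/2]
R4 ← R4 − (4/3)·R3: [0, 0, 0, 40, 20]
R5 ← R5 + (1/6)·R3: [0, 0, 0, -8, -1]
R6 ← R6 + (1/12)·R3: [0, 0, 0, 24, 31/2]
R5 ← R5 + (1/5)·R4: [0, 0, 0, 0, 3]
R6 ← R6 − (3/5)·R4: [0, 0, 0, 0, 7/2]
R6 ← R6 − (7/6)·R5: [0, 0, 0, 0, 0]
5 nonzero rows, so rank(C) = 5.
C has 5 columns; by rank–nullity, nullity = 5 − 5 = 0.

0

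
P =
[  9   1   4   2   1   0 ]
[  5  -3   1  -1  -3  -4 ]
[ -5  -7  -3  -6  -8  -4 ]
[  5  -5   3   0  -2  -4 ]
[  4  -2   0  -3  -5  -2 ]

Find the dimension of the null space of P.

2

Row reduce to echelon form.
R2 ← R2 − (5/9)·R1: [0, -32/9, -11/9, -19/9, -32/9, -4]
R3 ← R3 + (5/9)·R1: [0, -58/9, -7/9, -44/9, -67/9, -4]
R4 ← R4 − (5/9)·R1: [0, -50/9, 7/9, -10/9, -23/9, -4]
R5 ← R5 − (4/9)·R1: [0, -22/9, -16/9, -35/9, -49/9, -2]
R3 ← R3 − (29/16)·R2: [0, 0, 23/16, -17/16, -1, 13/4]
R4 ← R4 − (25/16)·R2: [0, 0, 43/16, 35/16, 3, 9/4]
R5 ← R5 − (11/16)·R2: [0, 0, -15/16, -39/16, -3, 3/4]
R4 ← R4 − (43/23)·R3: [0, 0, 0, 96/23, 112/23, -88/23]
R5 ← R5 + (15/23)·R3: [0, 0, 0, -72/23, -84/23, 66/23]
R5 ← R5 + (3/4)·R4: [0, 0, 0, 0, 0, 0]
4 nonzero rows, so rank(P) = 4.
P has 6 columns; by rank–nullity, nullity = 6 − 4 = 2.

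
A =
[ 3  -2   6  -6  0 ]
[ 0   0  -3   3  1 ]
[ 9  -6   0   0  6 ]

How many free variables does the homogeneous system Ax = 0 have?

Row reduce to echelon form.
R3 ← R3 − (3)·R1: [0, 0, -18, 18, 6]
R3 ← R3 − (6)·R2: [0, 0, 0, 0, 0]
2 nonzero rows, so rank(A) = 2.
A has 5 columns; by rank–nullity, nullity = 5 − 2 = 3.

3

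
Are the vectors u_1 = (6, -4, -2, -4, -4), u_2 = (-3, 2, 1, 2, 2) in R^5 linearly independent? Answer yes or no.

Form the matrix with these vectors as rows and row reduce.
R2 ← R2 + (1/2)·R1: [0, 0, 0, 0, 0]
1 nonzero row, so the 2 vectors span a space of dimension 1.
Since 1 < 2, the vectors are linearly dependent.

no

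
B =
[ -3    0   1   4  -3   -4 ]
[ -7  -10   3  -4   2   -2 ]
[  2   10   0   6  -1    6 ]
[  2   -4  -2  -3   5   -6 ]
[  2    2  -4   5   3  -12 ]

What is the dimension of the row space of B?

5

Row reduce to echelon form.
R2 ← R2 − (7/3)·R1: [0, -10, 2/3, -40/3, 9, 22/3]
R3 ← R3 + (2/3)·R1: [0, 10, 2/3, 26/3, -3, 10/3]
R4 ← R4 + (2/3)·R1: [0, -4, -4/3, -1/3, 3, -26/3]
R5 ← R5 + (2/3)·R1: [0, 2, -10/3, 23/3, 1, -44/3]
R3 ← R3 + R2: [0, 0, 4/3, -14/3, 6, 32/3]
R4 ← R4 − (2/5)·R2: [0, 0, -8/5, 5, -3/5, -58/5]
R5 ← R5 + (1/5)·R2: [0, 0, -16/5, 5, 14/5, -66/5]
R4 ← R4 + (6/5)·R3: [0, 0, 0, -3/5, 33/5, 6/5]
R5 ← R5 + (12/5)·R3: [0, 0, 0, -31/5, 86/5, 62/5]
R5 ← R5 − (31/3)·R4: [0, 0, 0, 0, -51, 0]
Echelon form has 5 nonzero rows, so rank(B) = 5.
The row space has dimension equal to the rank: 5.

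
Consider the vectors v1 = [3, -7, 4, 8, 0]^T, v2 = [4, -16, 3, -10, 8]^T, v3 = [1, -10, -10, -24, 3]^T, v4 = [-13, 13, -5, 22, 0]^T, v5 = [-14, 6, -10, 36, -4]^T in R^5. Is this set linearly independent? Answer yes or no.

Form the matrix with these vectors as rows and row reduce.
R2 ← R2 − (4/3)·R1: [0, -20/3, -7/3, -62/3, 8]
R3 ← R3 − (1/3)·R1: [0, -23/3, -34/3, -80/3, 3]
R4 ← R4 + (13/3)·R1: [0, -52/3, 37/3, 170/3, 0]
R5 ← R5 + (14/3)·R1: [0, -80/3, 26/3, 220/3, -4]
R3 ← R3 − (23/20)·R2: [0, 0, -173/20, -29/10, -31/5]
R4 ← R4 − (13/5)·R2: [0, 0, 92/5, 552/5, -104/5]
R5 ← R5 − (4)·R2: [0, 0, 18, 156, -36]
R4 ← R4 + (368/173)·R3: [0, 0, 0, 18032/173, -5880/173]
R5 ← R5 + (360/173)·R3: [0, 0, 0, 25944/173, -8460/173]
R5 ← R5 − (141/98)·R4: [0, 0, 0, 0, 0]
4 nonzero rows, so the 5 vectors span a space of dimension 4.
Since 4 < 5, the vectors are linearly dependent.

no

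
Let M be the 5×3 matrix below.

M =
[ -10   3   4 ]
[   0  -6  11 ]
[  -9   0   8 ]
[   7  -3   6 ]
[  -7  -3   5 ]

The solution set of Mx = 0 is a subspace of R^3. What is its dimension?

0

Row reduce to echelon form.
R3 ← R3 − (9/10)·R1: [0, -27/10, 22/5]
R4 ← R4 + (7/10)·R1: [0, -9/10, 44/5]
R5 ← R5 − (7/10)·R1: [0, -51/10, 11/5]
R3 ← R3 − (9/20)·R2: [0, 0, -11/20]
R4 ← R4 − (3/20)·R2: [0, 0, 143/20]
R5 ← R5 − (17/20)·R2: [0, 0, -143/20]
R4 ← R4 + (13)·R3: [0, 0, 0]
R5 ← R5 − (13)·R3: [0, 0, 0]
3 nonzero rows, so rank(M) = 3.
M has 3 columns; by rank–nullity, nullity = 3 − 3 = 0.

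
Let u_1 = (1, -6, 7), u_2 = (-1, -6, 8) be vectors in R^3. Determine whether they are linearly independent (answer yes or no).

yes

Form the matrix with these vectors as rows and row reduce.
R2 ← R2 + R1: [0, -12, 15]
2 nonzero rows, so the 2 vectors span a space of dimension 2.
Since 2 = 2, the vectors are linearly independent.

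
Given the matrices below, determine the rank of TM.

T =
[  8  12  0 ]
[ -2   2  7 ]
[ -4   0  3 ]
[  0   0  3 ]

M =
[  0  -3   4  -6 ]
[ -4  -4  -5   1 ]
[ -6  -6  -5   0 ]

First compute TM:
[[-48, -72, -28, -36],
 [-50, -44, -53,  14],
 [-18,  -6, -31,  24],
 [-18, -18, -15,   0]]
Now row reduce the product.
R2 ← R2 − (25/24)·R1: [0, 31, -143/6, 103/2]
R3 ← R3 − (3/8)·R1: [0, 21, -41/2, 75/2]
R4 ← R4 − (3/8)·R1: [0, 9, -9/2, 27/2]
R3 ← R3 − (21/31)·R2: [0, 0, -135/31, 81/31]
R4 ← R4 − (9/31)·R2: [0, 0, 75/31, -45/31]
R4 ← R4 + (5/9)·R3: [0, 0, 0, 0]
3 nonzero rows, so rank(TM) = 3.

3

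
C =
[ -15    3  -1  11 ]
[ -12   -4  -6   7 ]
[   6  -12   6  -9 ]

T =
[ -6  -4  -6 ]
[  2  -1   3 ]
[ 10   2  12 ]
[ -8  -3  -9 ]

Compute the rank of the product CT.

2

First compute CT:
[[ -2,  22, -12],
 [-52,  19, -75],
 [ 72,  27,  81]]
Now row reduce the product.
R2 ← R2 − (26)·R1: [0, -553, 237]
R3 ← R3 + (36)·R1: [0, 819, -351]
R3 ← R3 + (117/79)·R2: [0, 0, 0]
2 nonzero rows, so rank(CT) = 2.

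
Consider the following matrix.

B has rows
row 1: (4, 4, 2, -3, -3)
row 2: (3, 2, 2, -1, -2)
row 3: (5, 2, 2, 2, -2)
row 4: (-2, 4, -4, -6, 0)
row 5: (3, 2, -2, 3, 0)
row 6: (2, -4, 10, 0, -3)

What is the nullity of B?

Row reduce to echelon form.
R2 ← R2 − (3/4)·R1: [0, -1, 1/2, 5/4, 1/4]
R3 ← R3 − (5/4)·R1: [0, -3, -1/2, 23/4, 7/4]
R4 ← R4 + (1/2)·R1: [0, 6, -3, -15/2, -3/2]
R5 ← R5 − (3/4)·R1: [0, -1, -7/2, 21/4, 9/4]
R6 ← R6 − (1/2)·R1: [0, -6, 9, 3/2, -3/2]
R3 ← R3 − (3)·R2: [0, 0, -2, 2, 1]
R4 ← R4 + (6)·R2: [0, 0, 0, 0, 0]
R5 ← R5 − R2: [0, 0, -4, 4, 2]
R6 ← R6 − (6)·R2: [0, 0, 6, -6, -3]
R5 ← R5 − (2)·R3: [0, 0, 0, 0, 0]
R6 ← R6 + (3)·R3: [0, 0, 0, 0, 0]
3 nonzero rows, so rank(B) = 3.
B has 5 columns; by rank–nullity, nullity = 5 − 3 = 2.

2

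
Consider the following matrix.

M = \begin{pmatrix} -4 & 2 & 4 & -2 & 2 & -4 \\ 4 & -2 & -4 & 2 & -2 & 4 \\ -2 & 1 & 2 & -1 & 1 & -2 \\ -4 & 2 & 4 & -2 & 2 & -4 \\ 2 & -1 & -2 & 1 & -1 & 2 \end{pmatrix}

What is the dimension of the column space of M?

Row reduce to echelon form.
R2 ← R2 + R1: [0, 0, 0, 0, 0, 0]
R3 ← R3 − (1/2)·R1: [0, 0, 0, 0, 0, 0]
R4 ← R4 − R1: [0, 0, 0, 0, 0, 0]
R5 ← R5 + (1/2)·R1: [0, 0, 0, 0, 0, 0]
Echelon form has 1 nonzero row, so rank(M) = 1.
The column space has dimension equal to the rank: 1.

1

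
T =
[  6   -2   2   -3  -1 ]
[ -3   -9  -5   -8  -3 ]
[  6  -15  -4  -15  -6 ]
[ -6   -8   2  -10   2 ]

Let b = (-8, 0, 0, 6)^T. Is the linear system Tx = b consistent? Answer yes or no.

no

Row reduce the augmented matrix [T | b].
R2 ← R2 + (1/2)·R1: [0, -10, -4, -19/2, -7/2, -4]
R3 ← R3 − R1: [0, -13, -6, -12, -5, 8]
R4 ← R4 + R1: [0, -10, 4, -13, 1, -2]
R3 ← R3 − (13/10)·R2: [0, 0, -4/5, 7/20, -9/20, 66/5]
R4 ← R4 − R2: [0, 0, 8, -7/2, 9/2, 2]
R4 ← R4 + (10)·R3: [0, 0, 0, 0, 0, 134]
The echelon form has 4 nonzero rows; the last pivot sits in the augmented column, so rank(T) = 3 but rank([T|b]) = 4.
Since the ranks differ, the system is inconsistent.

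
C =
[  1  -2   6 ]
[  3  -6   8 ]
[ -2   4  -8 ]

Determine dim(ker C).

1

Row reduce to echelon form.
R2 ← R2 − (3)·R1: [0, 0, -10]
R3 ← R3 + (2)·R1: [0, 0, 4]
R3 ← R3 + (2/5)·R2: [0, 0, 0]
2 nonzero rows, so rank(C) = 2.
C has 3 columns; by rank–nullity, nullity = 3 − 2 = 1.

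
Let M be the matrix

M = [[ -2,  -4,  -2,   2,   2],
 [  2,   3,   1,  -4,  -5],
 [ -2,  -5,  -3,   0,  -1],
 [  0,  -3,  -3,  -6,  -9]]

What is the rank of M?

Row reduce to echelon form.
R2 ← R2 + R1: [0, -1, -1, -2, -3]
R3 ← R3 − R1: [0, -1, -1, -2, -3]
R3 ← R3 − R2: [0, 0, 0, 0, 0]
R4 ← R4 − (3)·R2: [0, 0, 0, 0, 0]
Echelon form has 2 nonzero rows, so rank(M) = 2.

2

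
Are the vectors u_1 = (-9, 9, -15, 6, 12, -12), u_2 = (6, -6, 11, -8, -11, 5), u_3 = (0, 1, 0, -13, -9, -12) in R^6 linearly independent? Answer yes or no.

Form the matrix with these vectors as rows and row reduce.
R2 ← R2 + (2/3)·R1: [0, 0, 1, -4, -3, -3]
Swap R2 ↔ R3
3 nonzero rows, so the 3 vectors span a space of dimension 3.
Since 3 = 3, the vectors are linearly independent.

yes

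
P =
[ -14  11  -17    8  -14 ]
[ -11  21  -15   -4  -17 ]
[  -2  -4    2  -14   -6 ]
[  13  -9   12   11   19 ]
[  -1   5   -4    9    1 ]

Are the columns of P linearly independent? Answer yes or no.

no

Row reduce P to echelon form.
R2 ← R2 − (11/14)·R1: [0, 173/14, -23/14, -72/7, -6]
R3 ← R3 − (1/7)·R1: [0, -39/7, 31/7, -106/7, -4]
R4 ← R4 + (13/14)·R1: [0, 17/14, -53/14, 129/7, 6]
R5 ← R5 − (1/14)·R1: [0, 59/14, -39/14, 59/7, 2]
R3 ← R3 + (78/173)·R2: [0, 0, 638/173, -3422/173, -1160/173]
R4 ← R4 − (17/173)·R2: [0, 0, -627/173, 3363/173, 1140/173]
R5 ← R5 − (59/173)·R2: [0, 0, -385/173, 2065/173, 700/173]
R4 ← R4 + (57/58)·R3: [0, 0, 0, 0, 0]
R5 ← R5 + (35/58)·R3: [0, 0, 0, 0, 0]
3 pivots among 5 columns.
Only 3 < 5 pivot columns, so the columns are linearly dependent.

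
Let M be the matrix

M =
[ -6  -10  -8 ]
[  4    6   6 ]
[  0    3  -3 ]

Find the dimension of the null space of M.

Row reduce to echelon form.
R2 ← R2 + (2/3)·R1: [0, -2/3, 2/3]
R3 ← R3 + (9/2)·R2: [0, 0, 0]
2 nonzero rows, so rank(M) = 2.
M has 3 columns; by rank–nullity, nullity = 3 − 2 = 1.

1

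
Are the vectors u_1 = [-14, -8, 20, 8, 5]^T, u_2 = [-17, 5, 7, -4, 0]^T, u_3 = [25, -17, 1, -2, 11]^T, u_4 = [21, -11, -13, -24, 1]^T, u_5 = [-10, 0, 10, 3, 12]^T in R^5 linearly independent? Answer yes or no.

Form the matrix with these vectors as rows and row reduce.
R2 ← R2 − (17/14)·R1: [0, 103/7, -121/7, -96/7, -85/14]
R3 ← R3 + (25/14)·R1: [0, -219/7, 257/7, 86/7, 279/14]
R4 ← R4 + (3/2)·R1: [0, -23, 17, -12, 17/2]
R5 ← R5 − (5/7)·R1: [0, 40/7, -30/7, -19/7, 59/7]
R3 ← R3 + (219/103)·R2: [0, 0, -4/103, -1738/103, 723/103]
R4 ← R4 + (161/103)·R2: [0, 0, -1032/103, -3444/103, -102/103]
R5 ← R5 − (40/103)·R2: [0, 0, 250/103, 269/103, 1111/103]
R4 ← R4 − (258)·R3: [0, 0, 0, 4320, -1812]
R5 ← R5 + (125/2)·R3: [0, 0, 0, -1052, 899/2]
R5 ← R5 + (263/1080)·R4: [0, 0, 0, 0, 371/45]
5 nonzero rows, so the 5 vectors span a space of dimension 5.
Since 5 = 5, the vectors are linearly independent.

yes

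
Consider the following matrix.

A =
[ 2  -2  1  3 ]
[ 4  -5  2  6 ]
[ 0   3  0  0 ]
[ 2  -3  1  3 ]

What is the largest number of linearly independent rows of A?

2

Row reduce to echelon form.
R2 ← R2 − (2)·R1: [0, -1, 0, 0]
R4 ← R4 − R1: [0, -1, 0, 0]
R3 ← R3 + (3)·R2: [0, 0, 0, 0]
R4 ← R4 − R2: [0, 0, 0, 0]
Echelon form has 2 nonzero rows, so rank(A) = 2.
The rank gives the maximum number of linearly independent rows: 2.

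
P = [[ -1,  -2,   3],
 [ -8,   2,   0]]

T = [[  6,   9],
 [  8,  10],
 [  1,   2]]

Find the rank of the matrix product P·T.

2

First compute PT:
[[-19, -23],
 [-32, -52]]
Now row reduce the product.
R2 ← R2 − (32/19)·R1: [0, -252/19]
2 nonzero rows, so rank(PT) = 2.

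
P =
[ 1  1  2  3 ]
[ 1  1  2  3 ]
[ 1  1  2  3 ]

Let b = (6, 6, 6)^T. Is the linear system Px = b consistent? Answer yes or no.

Row reduce the augmented matrix [P | b].
R2 ← R2 − R1: [0, 0, 0, 0, 0]
R3 ← R3 − R1: [0, 0, 0, 0, 0]
The echelon form has 1 nonzero rows, and every pivot lies in the first 4 columns, so rank(P) = rank([P|b]) = 1.
The system is consistent.

yes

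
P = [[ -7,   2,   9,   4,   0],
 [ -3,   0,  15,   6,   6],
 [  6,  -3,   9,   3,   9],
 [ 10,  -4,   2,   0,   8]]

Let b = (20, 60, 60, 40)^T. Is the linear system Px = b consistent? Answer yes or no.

Row reduce the augmented matrix [P | b].
R2 ← R2 − (3/7)·R1: [0, -6/7, 78/7, 30/7, 6, 360/7]
R3 ← R3 + (6/7)·R1: [0, -9/7, 117/7, 45/7, 9, 540/7]
R4 ← R4 + (10/7)·R1: [0, -8/7, 104/7, 40/7, 8, 480/7]
R3 ← R3 − (3/2)·R2: [0, 0, 0, 0, 0, 0]
R4 ← R4 − (4/3)·R2: [0, 0, 0, 0, 0, 0]
The echelon form has 2 nonzero rows, and every pivot lies in the first 5 columns, so rank(P) = rank([P|b]) = 2.
The system is consistent.

yes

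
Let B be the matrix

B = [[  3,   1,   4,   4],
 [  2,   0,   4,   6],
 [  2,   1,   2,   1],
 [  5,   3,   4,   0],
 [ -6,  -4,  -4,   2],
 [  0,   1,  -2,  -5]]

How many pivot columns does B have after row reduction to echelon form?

2

Row reduce to echelon form.
R2 ← R2 − (2/3)·R1: [0, -2/3, 4/3, 10/3]
R3 ← R3 − (2/3)·R1: [0, 1/3, -2/3, -5/3]
R4 ← R4 − (5/3)·R1: [0, 4/3, -8/3, -20/3]
R5 ← R5 + (2)·R1: [0, -2, 4, 10]
R3 ← R3 + (1/2)·R2: [0, 0, 0, 0]
R4 ← R4 + (2)·R2: [0, 0, 0, 0]
R5 ← R5 − (3)·R2: [0, 0, 0, 0]
R6 ← R6 + (3/2)·R2: [0, 0, 0, 0]
Echelon form has 2 nonzero rows, so rank(B) = 2.
Each nonzero row contributes one pivot column: 2 pivot columns.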